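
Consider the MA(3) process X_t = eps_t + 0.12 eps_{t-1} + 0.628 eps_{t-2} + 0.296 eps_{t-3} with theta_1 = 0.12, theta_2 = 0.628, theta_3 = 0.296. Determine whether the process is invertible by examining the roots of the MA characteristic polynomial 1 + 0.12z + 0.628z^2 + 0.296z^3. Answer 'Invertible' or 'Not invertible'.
\text{Invertible}

The MA(q) characteristic polynomial is P(z) = 1 + 0.12z + 0.628z^2 + 0.296z^3.
Invertibility requires all roots to lie outside the unit circle, i.e. |z| > 1 for every root.
Degree 3: look for a simple real root z0 first, then factor out (1 - z/z0) and solve the remaining quadratic.
Testing z0 = -2.5: P(-2.5) = 1 + (0.12)(-2.5) + (0.628)(-2.5)^2 + (0.296)(-2.5)^3
  = 1 + (-0.3) + (3.925) + (-4.625) = 0.  So z_0 = -2.5 is a root, |z_0| = 2.5.
Divide out the factor (1 + 0.4 z) = (1 - z/z0) (since 1/z0 = -0.4):
  P(z) = (1 + 0.4 z)(1 + (-0.28) z + (0.74) z^2)
  [check: z-coef -0.28 - (-0.4) = 0.12; z^2-coef 0.74 - (-0.4)(-0.28) = 0.628; z^3-coef -(-0.4)(0.74) = 0.296.]
Remaining roots from the quadratic factor 1 + (-0.28) z + (0.74) z^2:
  Set 1 + (-0.28) z + (0.74) z^2 = 0, i.e. a z^2 + b z + c = 0 with a = 0.74, b = -0.28, c = 1.
  Discriminant D = b^2 - 4ac = (-0.28)^2 - 4*(0.74)*1 = 0.0784 - (2.96) = -2.8816.
  D < 0, so the roots are the complex-conjugate pair z = (-b +/- i sqrt(-D)) / (2a) = 0.1892 +/- 1.147i.
  For a conjugate pair |z|^2 = z * conj(z) = (product of roots) = c/a = 1/(0.74) = 1.351351, so |z| = sqrt(1.351351) = 1.1625 for both roots.
Moduli of all roots: 2.5000, 1.1625, 1.1625.
All moduli strictly greater than 1? Yes.
Verdict: Invertible.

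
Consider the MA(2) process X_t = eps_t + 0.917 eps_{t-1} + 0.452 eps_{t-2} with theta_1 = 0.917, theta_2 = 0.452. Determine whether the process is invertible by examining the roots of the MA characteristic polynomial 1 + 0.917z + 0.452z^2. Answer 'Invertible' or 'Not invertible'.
\text{Invertible}

The MA(q) characteristic polynomial is P(z) = 1 + 0.917z + 0.452z^2.
Invertibility requires all roots to lie outside the unit circle, i.e. |z| > 1 for every root.
Set 1 + (0.917) z + (0.452) z^2 = 0, i.e. a z^2 + b z + c = 0 with a = 0.452, b = 0.917, c = 1.
Discriminant D = b^2 - 4ac = (0.917)^2 - 4*(0.452)*1 = 0.840889 - (1.808) = -0.967111.
D < 0, so the roots are the complex-conjugate pair z = (-b +/- i sqrt(-D)) / (2a) = -1.0144 +/- 1.0879i.
For a conjugate pair |z|^2 = z * conj(z) = (product of roots) = c/a = 1/(0.452) = 2.212389, so |z| = sqrt(2.212389) = 1.4874 for both roots.
Moduli of all roots: 1.4874, 1.4874.
All moduli strictly greater than 1? Yes.
Verdict: Invertible.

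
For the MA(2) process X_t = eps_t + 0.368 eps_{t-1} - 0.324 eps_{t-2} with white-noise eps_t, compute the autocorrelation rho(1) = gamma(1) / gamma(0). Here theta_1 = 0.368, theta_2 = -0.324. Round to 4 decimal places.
\rho(1) = 0.2006

For an MA(q) process with theta_0 = 1, the autocovariance is
  gamma(k) = sigma^2 * sum_{i=0..q-k} theta_i * theta_{i+k},
and rho(k) = gamma(k) / gamma(0). Sigma^2 cancels.
  numerator   = (1)*(0.368) + (0.368)*(-0.324) = 0.248768.
  denominator = (1)^2 + (0.368)^2 + (-0.324)^2 = 1.2404.
  rho(1) = 0.248768 / 1.2404 = 0.2006.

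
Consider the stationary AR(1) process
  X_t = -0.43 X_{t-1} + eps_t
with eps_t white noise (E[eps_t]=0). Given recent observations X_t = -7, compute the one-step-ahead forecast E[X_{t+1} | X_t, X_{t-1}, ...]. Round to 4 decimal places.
E[X_{t+1} \mid \mathcal F_t] = 3.0100

For an AR(p) model X_t = c + sum_i phi_i X_{t-i} + eps_t, the
one-step-ahead conditional mean is
  E[X_{t+1} | X_t, ...] = c + sum_i phi_i X_{t+1-i}.
Substitute known values:
  E[X_{t+1} | ...] = (-0.43) * (-7)
                   = 3.0100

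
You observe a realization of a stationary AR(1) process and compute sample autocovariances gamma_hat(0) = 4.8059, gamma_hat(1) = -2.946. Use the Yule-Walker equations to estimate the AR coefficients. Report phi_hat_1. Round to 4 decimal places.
\hat\phi_{1} = -0.6130

The Yule-Walker equations for an AR(p) process read, in matrix form,
  Gamma_p phi = r_p,   with   (Gamma_p)_{ij} = gamma(|i - j|),
                       (r_p)_i = gamma(i),   i,j = 1..p.
Substitute the sample gammas (Toeplitz matrix and right-hand side of size 1):
  Gamma_p = [[4.8059]]
  r_p     = [-2.946]
With p = 1 this is the single equation gamma(0) phi_1 = gamma(1):
  phi_hat_1 = gamma(1) / gamma(0) = -2.946 / 4.8059 = -0.6130.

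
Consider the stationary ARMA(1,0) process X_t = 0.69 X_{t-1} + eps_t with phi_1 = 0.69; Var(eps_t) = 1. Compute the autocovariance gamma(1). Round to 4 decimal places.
\gamma(1) = 1.3170

Multiply the model equation by X_{t-k} and take expectations. With theta_0 = psi_0 = 1 and psi_j the MA(infinity) weights, this gives
  gamma(k) - sum_i phi_i gamma(k-i) = c_k,
  c_k = sigma^2 * sum_{j=k..q} theta_j psi_{j-k}   (c_k = 0 for k > q),
using gamma(-m) = gamma(m).
Pure AR (q = 0): c_0 = sigma^2 = 1, c_k = 0 for k >= 1.
Equations for k = 0 and k = 1 (AR order 1):
  gamma(0) = phi_1 gamma(1) + c_0
  gamma(1) = phi_1 gamma(0) + c_1
Substituting the second into the first: gamma(0) (1 - phi_1^2) = c_0 + phi_1 c_1, so
  gamma(0) = c_0 / (1 - phi_1^2) = 1 / (1 - (0.69)^2) = 1 / 0.5239 = 1.908761.
  gamma(1) = phi_1 gamma(0) = (0.69)(1.908761) = 1.317045.
Therefore gamma(1) = 1.3170 (to 4 decimal places).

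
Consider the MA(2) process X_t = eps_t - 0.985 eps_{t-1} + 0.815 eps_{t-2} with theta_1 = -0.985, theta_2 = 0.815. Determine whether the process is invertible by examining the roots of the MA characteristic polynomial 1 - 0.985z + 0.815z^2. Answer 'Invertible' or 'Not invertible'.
\text{Invertible}

The MA(q) characteristic polynomial is P(z) = 1 - 0.985z + 0.815z^2.
Invertibility requires all roots to lie outside the unit circle, i.e. |z| > 1 for every root.
Set 1 + (-0.985) z + (0.815) z^2 = 0, i.e. a z^2 + b z + c = 0 with a = 0.815, b = -0.985, c = 1.
Discriminant D = b^2 - 4ac = (-0.985)^2 - 4*(0.815)*1 = 0.970225 - (3.26) = -2.289775.
D < 0, so the roots are the complex-conjugate pair z = (-b +/- i sqrt(-D)) / (2a) = 0.6043 +/- 0.9283i.
For a conjugate pair |z|^2 = z * conj(z) = (product of roots) = c/a = 1/(0.815) = 1.226994, so |z| = sqrt(1.226994) = 1.1077 for both roots.
Moduli of all roots: 1.1077, 1.1077.
All moduli strictly greater than 1? Yes.
Verdict: Invertible.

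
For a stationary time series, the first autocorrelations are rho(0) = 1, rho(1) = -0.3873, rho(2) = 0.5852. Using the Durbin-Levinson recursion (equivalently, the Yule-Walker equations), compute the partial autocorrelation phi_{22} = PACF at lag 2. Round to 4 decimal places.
\phi_{22} = 0.5120

The PACF at lag k is phi_{kk}, the last component of the solution
to the Yule-Walker system G_k phi = r_k where
  (G_k)_{ij} = rho(|i - j|), (r_k)_i = rho(i), i,j = 1..k.
Equivalently, Durbin-Levinson gives phi_{kk} iteratively:
  phi_{11} = rho(1)
  phi_{kk} = [rho(k) - sum_{j=1..k-1} phi_{k-1,j} rho(k-j)]
            / [1 - sum_{j=1..k-1} phi_{k-1,j} rho(j)],
  phi_{k,j} = phi_{k-1,j} - phi_{kk} phi_{k-1,k-j},  j = 1..k-1.
Step k = 1:
  phi_11 = rho(1) = -0.3873.
Step k = 2:
  phi_22 = [rho(2) - phi_11 rho(1)] / [1 - phi_11 rho(1)] = [0.5852 - (-0.3873)(-0.3873)] / [1 - (-0.3873)(-0.3873)]
         = 0.43519871 / 0.84999871 = 0.512.
Therefore phi_{22} = 0.5120.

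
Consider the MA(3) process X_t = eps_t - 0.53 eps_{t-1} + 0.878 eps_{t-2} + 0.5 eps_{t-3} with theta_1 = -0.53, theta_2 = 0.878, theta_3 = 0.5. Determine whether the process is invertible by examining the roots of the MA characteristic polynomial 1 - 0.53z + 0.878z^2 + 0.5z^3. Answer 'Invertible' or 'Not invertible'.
\text{Not invertible}

The MA(q) characteristic polynomial is P(z) = 1 - 0.53z + 0.878z^2 + 0.5z^3.
Invertibility requires all roots to lie outside the unit circle, i.e. |z| > 1 for every root.
Degree 3: look for a simple real root z0 first, then factor out (1 - z/z0) and solve the remaining quadratic.
Testing z0 = -2.5: P(-2.5) = 1 + (-0.53)(-2.5) + (0.878)(-2.5)^2 + (0.5)(-2.5)^3
  = 1 + (1.325) + (5.4875) + (-7.8125) = 0.  So z_0 = -2.5 is a root, |z_0| = 2.5.
Divide out the factor (1 + 0.4 z) = (1 - z/z0) (since 1/z0 = -0.4):
  P(z) = (1 + 0.4 z)(1 + (-0.93) z + (1.25) z^2)
  [check: z-coef -0.93 - (-0.4) = -0.53; z^2-coef 1.25 - (-0.4)(-0.93) = 0.878; z^3-coef -(-0.4)(1.25) = 0.5.]
Remaining roots from the quadratic factor 1 + (-0.93) z + (1.25) z^2:
  Set 1 + (-0.93) z + (1.25) z^2 = 0, i.e. a z^2 + b z + c = 0 with a = 1.25, b = -0.93, c = 1.
  Discriminant D = b^2 - 4ac = (-0.93)^2 - 4*(1.25)*1 = 0.8649 - (5) = -4.1351.
  D < 0, so the roots are the complex-conjugate pair z = (-b +/- i sqrt(-D)) / (2a) = 0.372 +/- 0.8134i.
  For a conjugate pair |z|^2 = z * conj(z) = (product of roots) = c/a = 1/(1.25) = 0.8, so |z| = sqrt(0.8) = 0.8944 for both roots.
Moduli of all roots: 2.5000, 0.8944, 0.8944.
All moduli strictly greater than 1? No.
Verdict: Not invertible.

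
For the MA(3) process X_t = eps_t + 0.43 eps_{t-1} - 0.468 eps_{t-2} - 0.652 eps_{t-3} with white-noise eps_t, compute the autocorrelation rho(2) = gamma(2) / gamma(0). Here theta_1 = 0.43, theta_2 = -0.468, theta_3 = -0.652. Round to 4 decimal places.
\rho(2) = -0.4092

For an MA(q) process with theta_0 = 1, the autocovariance is
  gamma(k) = sigma^2 * sum_{i=0..q-k} theta_i * theta_{i+k},
and rho(k) = gamma(k) / gamma(0). Sigma^2 cancels.
  numerator   = (1)*(-0.468) + (0.43)*(-0.652) = -0.74836.
  denominator = (1)^2 + (0.43)^2 + (-0.468)^2 + (-0.652)^2 = 1.829028.
  rho(2) = -0.74836 / 1.829028 = -0.4092.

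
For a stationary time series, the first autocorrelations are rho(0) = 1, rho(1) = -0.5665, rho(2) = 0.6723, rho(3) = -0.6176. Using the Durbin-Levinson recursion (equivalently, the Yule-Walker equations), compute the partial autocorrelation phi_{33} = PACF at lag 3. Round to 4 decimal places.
\phi_{33} = -0.2829

The PACF at lag k is phi_{kk}, the last component of the solution
to the Yule-Walker system G_k phi = r_k where
  (G_k)_{ij} = rho(|i - j|), (r_k)_i = rho(i), i,j = 1..k.
Equivalently, Durbin-Levinson gives phi_{kk} iteratively:
  phi_{11} = rho(1)
  phi_{kk} = [rho(k) - sum_{j=1..k-1} phi_{k-1,j} rho(k-j)]
            / [1 - sum_{j=1..k-1} phi_{k-1,j} rho(j)],
  phi_{k,j} = phi_{k-1,j} - phi_{kk} phi_{k-1,k-j},  j = 1..k-1.
Step k = 1:
  phi_11 = rho(1) = -0.5665.
Step k = 2:
  phi_22 = [rho(2) - phi_11 rho(1)] / [1 - phi_11 rho(1)] = [0.6723 - (-0.5665)(-0.5665)] / [1 - (-0.5665)(-0.5665)]
         = 0.35137775 / 0.67907775 = 0.517434.
  Update: phi_21 = phi_11 - phi_22 phi_11 = -0.5665 - (0.517434)(-0.5665) = -0.273374.
Step k = 3:
  phi_33 = [rho(3) - phi_21 rho(2) - phi_22 rho(1)] / [1 - phi_21 rho(1) - phi_22 rho(2)]
    numerator   = -0.6176 - (-0.273374)(0.6723) - (0.517434)(-0.5665) = -0.14068459
    denominator = 1 - (-0.273374)(-0.5665) - (0.517434)(0.6723) = 0.49726304
  phi_33 = -0.14068459 / 0.49726304 = -0.2829.
Therefore phi_{33} = -0.2829.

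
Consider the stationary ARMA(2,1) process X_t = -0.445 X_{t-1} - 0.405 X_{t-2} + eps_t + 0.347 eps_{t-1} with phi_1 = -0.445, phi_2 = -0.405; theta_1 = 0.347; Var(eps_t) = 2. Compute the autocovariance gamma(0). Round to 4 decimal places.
\gamma(0) = 2.3949

Multiply the model equation by X_{t-k} and take expectations. With theta_0 = psi_0 = 1 and psi_j the MA(infinity) weights, this gives
  gamma(k) - sum_i phi_i gamma(k-i) = c_k,
  c_k = sigma^2 * sum_{j=k..q} theta_j psi_{j-k}   (c_k = 0 for k > q),
using gamma(-m) = gamma(m).
psi-weights needed (psi_j = theta_j + sum_i phi_i psi_{j-i}):
  psi_1 = theta_1 + phi_1 = 0.347 + (-0.445) = -0.098
Right-hand sides:
  c_0 = sigma^2 (1 + theta_1 psi_1) = 2 * (1 + (0.347)(-0.098)) = 2 * 0.965994 = 1.931988
  c_1 = sigma^2 theta_1 = 2 * (0.347) = 0.694
  c_2 = 0
Equations for k = 0, 1, 2 (AR order 2, c_2 = 0):
  (E0) gamma(0) = phi_1 gamma(1) + phi_2 gamma(2) + c_0
  (E1) gamma(1) = phi_1 gamma(0) + phi_2 gamma(1) + c_1
  (E2) gamma(2) = phi_1 gamma(1) + phi_2 gamma(0)
From (E1): gamma(1) = A gamma(0) + B with
  A = phi_1 / (1 - phi_2) = -0.445 / 1.405 = -0.316726,   B = c_1 / (1 - phi_2) = 0.694 / 1.405 = 0.49395.
Insert (E2) into (E0): gamma(0) (1 - phi_2^2) = phi_1 (1 + phi_2) gamma(1) + c_0.
  phi_1 (1 + phi_2) = (-0.445)(0.595) = -0.264775,   1 - phi_2^2 = 0.835975.
Replace gamma(1) by A gamma(0) + B and collect gamma(0):
  gamma(0) [0.835975 - (-0.264775)(-0.316726)] = (-0.264775)(0.49395) + 1.931988
  gamma(0) * 0.752114 = 1.801202
  gamma(0) = 1.801202 / 0.752114 = 2.394853.
Therefore gamma(0) = 2.3949 (to 4 decimal places).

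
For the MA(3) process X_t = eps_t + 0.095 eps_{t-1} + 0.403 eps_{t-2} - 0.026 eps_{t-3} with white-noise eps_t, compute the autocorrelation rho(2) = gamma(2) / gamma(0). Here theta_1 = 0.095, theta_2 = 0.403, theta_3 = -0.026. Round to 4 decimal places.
\rho(2) = 0.3417

For an MA(q) process with theta_0 = 1, the autocovariance is
  gamma(k) = sigma^2 * sum_{i=0..q-k} theta_i * theta_{i+k},
and rho(k) = gamma(k) / gamma(0). Sigma^2 cancels.
  numerator   = (1)*(0.403) + (0.095)*(-0.026) = 0.40053.
  denominator = (1)^2 + (0.095)^2 + (0.403)^2 + (-0.026)^2 = 1.17211.
  rho(2) = 0.40053 / 1.17211 = 0.3417.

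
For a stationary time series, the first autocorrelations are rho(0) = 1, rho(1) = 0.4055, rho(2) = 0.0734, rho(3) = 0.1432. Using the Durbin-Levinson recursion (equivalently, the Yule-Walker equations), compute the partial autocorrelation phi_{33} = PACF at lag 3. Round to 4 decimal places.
\phi_{33} = 0.1870

The PACF at lag k is phi_{kk}, the last component of the solution
to the Yule-Walker system G_k phi = r_k where
  (G_k)_{ij} = rho(|i - j|), (r_k)_i = rho(i), i,j = 1..k.
Equivalently, Durbin-Levinson gives phi_{kk} iteratively:
  phi_{11} = rho(1)
  phi_{kk} = [rho(k) - sum_{j=1..k-1} phi_{k-1,j} rho(k-j)]
            / [1 - sum_{j=1..k-1} phi_{k-1,j} rho(j)],
  phi_{k,j} = phi_{k-1,j} - phi_{kk} phi_{k-1,k-j},  j = 1..k-1.
Step k = 1:
  phi_11 = rho(1) = 0.4055.
Step k = 2:
  phi_22 = [rho(2) - phi_11 rho(1)] / [1 - phi_11 rho(1)] = [0.0734 - (0.4055)(0.4055)] / [1 - (0.4055)(0.4055)]
         = -0.09103025 / 0.83556975 = -0.108944.
  Update: phi_21 = phi_11 - phi_22 phi_11 = 0.4055 - (-0.108944)(0.4055) = 0.449677.
Step k = 3:
  phi_33 = [rho(3) - phi_21 rho(2) - phi_22 rho(1)] / [1 - phi_21 rho(1) - phi_22 rho(2)]
    numerator   = 0.1432 - (0.449677)(0.0734) - (-0.108944)(0.4055) = 0.15437049
    denominator = 1 - (0.449677)(0.4055) - (-0.108944)(0.0734) = 0.82565256
  phi_33 = 0.15437049 / 0.82565256 = 0.187.
Therefore phi_{33} = 0.1870.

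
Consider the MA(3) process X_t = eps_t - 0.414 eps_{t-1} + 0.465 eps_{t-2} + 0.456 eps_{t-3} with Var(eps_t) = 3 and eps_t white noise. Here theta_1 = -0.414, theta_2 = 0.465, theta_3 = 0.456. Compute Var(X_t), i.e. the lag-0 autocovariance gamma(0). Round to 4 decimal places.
\gamma(0) = 4.7867

For an MA(q) process X_t = eps_t + sum_i theta_i eps_{t-i} with
Var(eps_t) = sigma^2, the variance is
  gamma(0) = sigma^2 * (1 + sum_i theta_i^2).
  sum_i theta_i^2 = (-0.414)^2 + (0.465)^2 + (0.456)^2 = 0.171396 + 0.216225 + 0.207936 = 0.595557.
  gamma(0) = 3 * (1 + 0.595557) = 3 * 1.595557 = 4.786671, which rounds to 4.7867.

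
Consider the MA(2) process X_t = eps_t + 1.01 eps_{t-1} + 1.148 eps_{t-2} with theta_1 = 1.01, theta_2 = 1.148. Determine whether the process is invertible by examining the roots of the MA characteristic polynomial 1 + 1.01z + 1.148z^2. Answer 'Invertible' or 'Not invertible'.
\text{Not invertible}

The MA(q) characteristic polynomial is P(z) = 1 + 1.01z + 1.148z^2.
Invertibility requires all roots to lie outside the unit circle, i.e. |z| > 1 for every root.
Set 1 + (1.01) z + (1.148) z^2 = 0, i.e. a z^2 + b z + c = 0 with a = 1.148, b = 1.01, c = 1.
Discriminant D = b^2 - 4ac = (1.01)^2 - 4*(1.148)*1 = 1.0201 - (4.592) = -3.5719.
D < 0, so the roots are the complex-conjugate pair z = (-b +/- i sqrt(-D)) / (2a) = -0.4399 +/- 0.8231i.
For a conjugate pair |z|^2 = z * conj(z) = (product of roots) = c/a = 1/(1.148) = 0.87108, so |z| = sqrt(0.87108) = 0.9333 for both roots.
Moduli of all roots: 0.9333, 0.9333.
All moduli strictly greater than 1? No.
Verdict: Not invertible.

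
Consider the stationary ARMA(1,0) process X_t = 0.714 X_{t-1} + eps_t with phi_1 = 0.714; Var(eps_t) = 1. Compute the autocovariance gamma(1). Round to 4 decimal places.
\gamma(1) = 1.4565

Multiply the model equation by X_{t-k} and take expectations. With theta_0 = psi_0 = 1 and psi_j the MA(infinity) weights, this gives
  gamma(k) - sum_i phi_i gamma(k-i) = c_k,
  c_k = sigma^2 * sum_{j=k..q} theta_j psi_{j-k}   (c_k = 0 for k > q),
using gamma(-m) = gamma(m).
Pure AR (q = 0): c_0 = sigma^2 = 1, c_k = 0 for k >= 1.
Equations for k = 0 and k = 1 (AR order 1):
  gamma(0) = phi_1 gamma(1) + c_0
  gamma(1) = phi_1 gamma(0) + c_1
Substituting the second into the first: gamma(0) (1 - phi_1^2) = c_0 + phi_1 c_1, so
  gamma(0) = c_0 / (1 - phi_1^2) = 1 / (1 - (0.714)^2) = 1 / 0.490204 = 2.039967.
  gamma(1) = phi_1 gamma(0) = (0.714)(2.039967) = 1.456536.
Therefore gamma(1) = 1.4565 (to 4 decimal places).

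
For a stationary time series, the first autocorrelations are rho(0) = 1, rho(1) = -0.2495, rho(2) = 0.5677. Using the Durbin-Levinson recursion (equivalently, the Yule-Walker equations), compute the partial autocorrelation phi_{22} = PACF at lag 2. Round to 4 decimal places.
\phi_{22} = 0.5390

The PACF at lag k is phi_{kk}, the last component of the solution
to the Yule-Walker system G_k phi = r_k where
  (G_k)_{ij} = rho(|i - j|), (r_k)_i = rho(i), i,j = 1..k.
Equivalently, Durbin-Levinson gives phi_{kk} iteratively:
  phi_{11} = rho(1)
  phi_{kk} = [rho(k) - sum_{j=1..k-1} phi_{k-1,j} rho(k-j)]
            / [1 - sum_{j=1..k-1} phi_{k-1,j} rho(j)],
  phi_{k,j} = phi_{k-1,j} - phi_{kk} phi_{k-1,k-j},  j = 1..k-1.
Step k = 1:
  phi_11 = rho(1) = -0.2495.
Step k = 2:
  phi_22 = [rho(2) - phi_11 rho(1)] / [1 - phi_11 rho(1)] = [0.5677 - (-0.2495)(-0.2495)] / [1 - (-0.2495)(-0.2495)]
         = 0.50544975 / 0.93774975 = 0.539.
Therefore phi_{22} = 0.5390.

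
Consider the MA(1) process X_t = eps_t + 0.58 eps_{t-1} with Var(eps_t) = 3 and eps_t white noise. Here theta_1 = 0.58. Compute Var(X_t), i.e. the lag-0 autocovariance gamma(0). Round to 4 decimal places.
\gamma(0) = 4.0092

For an MA(q) process X_t = eps_t + sum_i theta_i eps_{t-i} with
Var(eps_t) = sigma^2, the variance is
  gamma(0) = sigma^2 * (1 + sum_i theta_i^2).
  sum_i theta_i^2 = (0.58)^2 = 0.3364.
  gamma(0) = 3 * (1 + 0.3364) = 3 * 1.3364 = 4.0092.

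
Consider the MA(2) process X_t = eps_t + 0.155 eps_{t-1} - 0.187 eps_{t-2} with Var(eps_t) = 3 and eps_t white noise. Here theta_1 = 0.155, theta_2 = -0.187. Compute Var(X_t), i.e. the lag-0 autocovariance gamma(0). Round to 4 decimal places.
\gamma(0) = 3.1770

For an MA(q) process X_t = eps_t + sum_i theta_i eps_{t-i} with
Var(eps_t) = sigma^2, the variance is
  gamma(0) = sigma^2 * (1 + sum_i theta_i^2).
  sum_i theta_i^2 = (0.155)^2 + (-0.187)^2 = 0.024025 + 0.034969 = 0.058994.
  gamma(0) = 3 * (1 + 0.058994) = 3 * 1.058994 = 3.176982, which rounds to 3.1770.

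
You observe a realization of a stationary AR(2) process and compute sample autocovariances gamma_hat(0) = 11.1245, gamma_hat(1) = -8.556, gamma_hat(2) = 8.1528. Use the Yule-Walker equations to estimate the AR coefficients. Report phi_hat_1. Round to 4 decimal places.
\hat\phi_{1} = -0.5030

The Yule-Walker equations for an AR(p) process read, in matrix form,
  Gamma_p phi = r_p,   with   (Gamma_p)_{ij} = gamma(|i - j|),
                       (r_p)_i = gamma(i),   i,j = 1..p.
Substitute the sample gammas (Toeplitz matrix and right-hand side of size 2):
  Gamma_p = [[11.1245, -8.556], [-8.556, 11.1245]]
  r_p     = [-8.556, 8.1528]
Written out:
  11.1245 phi_1 - 8.556 phi_2 = -8.556
  -8.556 phi_1 + 11.1245 phi_2 = 8.1528
Solve by Cramer's rule:
  det = gamma(0)^2 - gamma(1)^2 = (11.1245)^2 - (-8.556)^2 = 123.75450025 - 73.205136 = 50.54936425
  phi_hat_1 = [gamma(1) gamma(0) - gamma(1) gamma(2)] / det = [(-8.556)(11.1245) - (-8.556)(8.1528)] / 50.54936425 = -25.4258652 / 50.54936425 = -0.503
  phi_hat_2 = [gamma(0) gamma(2) - gamma(1)^2] / det = [(11.1245)(8.1528) - (-8.556)^2] / 50.54936425 = 17.4906876 / 50.54936425 = 0.346
So phi_hat = [-0.5030, 0.3460].
Therefore phi_hat_1 = -0.5030.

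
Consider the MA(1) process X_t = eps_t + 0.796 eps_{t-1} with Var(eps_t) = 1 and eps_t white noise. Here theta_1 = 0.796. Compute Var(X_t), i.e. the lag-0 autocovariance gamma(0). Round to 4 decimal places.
\gamma(0) = 1.6336

For an MA(q) process X_t = eps_t + sum_i theta_i eps_{t-i} with
Var(eps_t) = sigma^2, the variance is
  gamma(0) = sigma^2 * (1 + sum_i theta_i^2).
  sum_i theta_i^2 = (0.796)^2 = 0.633616.
  gamma(0) = 1 * (1 + 0.633616) = 1 * 1.633616 = 1.633616, which rounds to 1.6336.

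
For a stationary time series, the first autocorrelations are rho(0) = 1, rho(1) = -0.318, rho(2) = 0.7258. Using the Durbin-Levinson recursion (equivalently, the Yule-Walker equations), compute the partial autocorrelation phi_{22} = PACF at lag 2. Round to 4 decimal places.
\phi_{22} = 0.6950

The PACF at lag k is phi_{kk}, the last component of the solution
to the Yule-Walker system G_k phi = r_k where
  (G_k)_{ij} = rho(|i - j|), (r_k)_i = rho(i), i,j = 1..k.
Equivalently, Durbin-Levinson gives phi_{kk} iteratively:
  phi_{11} = rho(1)
  phi_{kk} = [rho(k) - sum_{j=1..k-1} phi_{k-1,j} rho(k-j)]
            / [1 - sum_{j=1..k-1} phi_{k-1,j} rho(j)],
  phi_{k,j} = phi_{k-1,j} - phi_{kk} phi_{k-1,k-j},  j = 1..k-1.
Step k = 1:
  phi_11 = rho(1) = -0.318.
Step k = 2:
  phi_22 = [rho(2) - phi_11 rho(1)] / [1 - phi_11 rho(1)] = [0.7258 - (-0.318)(-0.318)] / [1 - (-0.318)(-0.318)]
         = 0.624676 / 0.898876 = 0.695.
Therefore phi_{22} = 0.6950.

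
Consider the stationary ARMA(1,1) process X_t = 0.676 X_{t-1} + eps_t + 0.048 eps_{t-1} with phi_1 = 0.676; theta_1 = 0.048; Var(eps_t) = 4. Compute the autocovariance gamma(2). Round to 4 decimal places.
\gamma(2) = 3.7222

Multiply the model equation by X_{t-k} and take expectations. With theta_0 = psi_0 = 1 and psi_j the MA(infinity) weights, this gives
  gamma(k) - sum_i phi_i gamma(k-i) = c_k,
  c_k = sigma^2 * sum_{j=k..q} theta_j psi_{j-k}   (c_k = 0 for k > q),
using gamma(-m) = gamma(m).
psi-weights needed (psi_j = theta_j + sum_i phi_i psi_{j-i}):
  psi_1 = theta_1 + phi_1 = 0.048 + (0.676) = 0.724
Right-hand sides:
  c_0 = sigma^2 (1 + theta_1 psi_1) = 4 * (1 + (0.048)(0.724)) = 4 * 1.034752 = 4.139008
  c_1 = sigma^2 theta_1 = 4 * (0.048) = 0.192
  c_2 = 0
Equations for k = 0 and k = 1 (AR order 1):
  gamma(0) = phi_1 gamma(1) + c_0
  gamma(1) = phi_1 gamma(0) + c_1
Substituting the second into the first: gamma(0) (1 - phi_1^2) = c_0 + phi_1 c_1, so
  gamma(0) = (c_0 + phi_1 c_1) / (1 - phi_1^2) = (4.139008 + (0.676)(0.192)) / (1 - (0.676)^2) = 4.2688 / 0.543024 = 7.861163.
  gamma(1) = phi_1 gamma(0) + c_1 = (0.676)(7.861163) + (0.192) = 5.506146.
For k = 2 (> q): gamma(2) = phi_1 gamma(1) = (0.676)(5.506146) = 3.722155.
Therefore gamma(2) = 3.7222 (to 4 decimal places).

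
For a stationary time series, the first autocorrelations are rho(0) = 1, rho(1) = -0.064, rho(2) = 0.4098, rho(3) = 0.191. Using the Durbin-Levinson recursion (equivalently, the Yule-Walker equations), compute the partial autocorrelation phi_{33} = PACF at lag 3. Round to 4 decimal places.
\phi_{33} = 0.2800

The PACF at lag k is phi_{kk}, the last component of the solution
to the Yule-Walker system G_k phi = r_k where
  (G_k)_{ij} = rho(|i - j|), (r_k)_i = rho(i), i,j = 1..k.
Equivalently, Durbin-Levinson gives phi_{kk} iteratively:
  phi_{11} = rho(1)
  phi_{kk} = [rho(k) - sum_{j=1..k-1} phi_{k-1,j} rho(k-j)]
            / [1 - sum_{j=1..k-1} phi_{k-1,j} rho(j)],
  phi_{k,j} = phi_{k-1,j} - phi_{kk} phi_{k-1,k-j},  j = 1..k-1.
Step k = 1:
  phi_11 = rho(1) = -0.064.
Step k = 2:
  phi_22 = [rho(2) - phi_11 rho(1)] / [1 - phi_11 rho(1)] = [0.4098 - (-0.064)(-0.064)] / [1 - (-0.064)(-0.064)]
         = 0.405704 / 0.995904 = 0.407373.
  Update: phi_21 = phi_11 - phi_22 phi_11 = -0.064 - (0.407373)(-0.064) = -0.037928.
Step k = 3:
  phi_33 = [rho(3) - phi_21 rho(2) - phi_22 rho(1)] / [1 - phi_21 rho(1) - phi_22 rho(2)]
    numerator   = 0.191 - (-0.037928)(0.4098) - (0.407373)(-0.064) = 0.2326148
    denominator = 1 - (-0.037928)(-0.064) - (0.407373)(0.4098) = 0.83063131
  phi_33 = 0.2326148 / 0.83063131 = 0.28.
Therefore phi_{33} = 0.2800.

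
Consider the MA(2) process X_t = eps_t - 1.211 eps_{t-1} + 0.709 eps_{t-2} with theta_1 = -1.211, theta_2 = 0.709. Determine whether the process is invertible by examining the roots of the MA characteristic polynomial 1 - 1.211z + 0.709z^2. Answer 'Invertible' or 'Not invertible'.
\text{Invertible}

The MA(q) characteristic polynomial is P(z) = 1 - 1.211z + 0.709z^2.
Invertibility requires all roots to lie outside the unit circle, i.e. |z| > 1 for every root.
Set 1 + (-1.211) z + (0.709) z^2 = 0, i.e. a z^2 + b z + c = 0 with a = 0.709, b = -1.211, c = 1.
Discriminant D = b^2 - 4ac = (-1.211)^2 - 4*(0.709)*1 = 1.466521 - (2.836) = -1.369479.
D < 0, so the roots are the complex-conjugate pair z = (-b +/- i sqrt(-D)) / (2a) = 0.854 +/- 0.8253i.
For a conjugate pair |z|^2 = z * conj(z) = (product of roots) = c/a = 1/(0.709) = 1.410437, so |z| = sqrt(1.410437) = 1.1876 for both roots.
Moduli of all roots: 1.1876, 1.1876.
All moduli strictly greater than 1? Yes.
Verdict: Invertible.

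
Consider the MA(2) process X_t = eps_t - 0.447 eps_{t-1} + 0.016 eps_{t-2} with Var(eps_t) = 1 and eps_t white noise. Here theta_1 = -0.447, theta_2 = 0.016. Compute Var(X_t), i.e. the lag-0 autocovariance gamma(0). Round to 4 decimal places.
\gamma(0) = 1.2001

For an MA(q) process X_t = eps_t + sum_i theta_i eps_{t-i} with
Var(eps_t) = sigma^2, the variance is
  gamma(0) = sigma^2 * (1 + sum_i theta_i^2).
  sum_i theta_i^2 = (-0.447)^2 + (0.016)^2 = 0.199809 + 0.000256 = 0.200065.
  gamma(0) = 1 * (1 + 0.200065) = 1 * 1.200065 = 1.200065, which rounds to 1.2001.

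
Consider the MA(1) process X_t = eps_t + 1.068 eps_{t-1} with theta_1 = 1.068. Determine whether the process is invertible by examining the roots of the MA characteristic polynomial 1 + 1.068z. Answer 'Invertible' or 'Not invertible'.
\text{Not invertible}

The MA(q) characteristic polynomial is P(z) = 1 + 1.068z.
Invertibility requires all roots to lie outside the unit circle, i.e. |z| > 1 for every root.
This is linear in z: 1 + (1.068) z = 0  =>  z = -1/(1.068) = -0.93633,  |z| = 0.93633.
Moduli of all roots: 0.9363.
All moduli strictly greater than 1? No.
Verdict: Not invertible.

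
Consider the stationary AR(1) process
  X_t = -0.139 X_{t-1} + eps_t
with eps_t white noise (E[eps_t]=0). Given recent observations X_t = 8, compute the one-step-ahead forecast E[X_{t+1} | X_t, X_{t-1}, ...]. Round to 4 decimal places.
E[X_{t+1} \mid \mathcal F_t] = -1.1120

For an AR(p) model X_t = c + sum_i phi_i X_{t-i} + eps_t, the
one-step-ahead conditional mean is
  E[X_{t+1} | X_t, ...] = c + sum_i phi_i X_{t+1-i}.
Substitute known values:
  E[X_{t+1} | ...] = (-0.139) * (8)
                   = -1.1120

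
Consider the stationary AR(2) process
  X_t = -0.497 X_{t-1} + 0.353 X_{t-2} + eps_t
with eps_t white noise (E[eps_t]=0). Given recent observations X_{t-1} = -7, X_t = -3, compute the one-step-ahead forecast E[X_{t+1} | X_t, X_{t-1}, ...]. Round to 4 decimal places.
E[X_{t+1} \mid \mathcal F_t] = -0.9800

For an AR(p) model X_t = c + sum_i phi_i X_{t-i} + eps_t, the
one-step-ahead conditional mean is
  E[X_{t+1} | X_t, ...] = c + sum_i phi_i X_{t+1-i}.
Substitute known values:
  E[X_{t+1} | ...] = (-0.497) * (-3) + (0.353) * (-7)
                   = -0.9800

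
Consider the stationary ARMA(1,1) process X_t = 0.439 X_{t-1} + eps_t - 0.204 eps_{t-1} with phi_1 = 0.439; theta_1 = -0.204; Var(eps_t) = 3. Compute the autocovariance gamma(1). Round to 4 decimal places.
\gamma(1) = 0.7951

Multiply the model equation by X_{t-k} and take expectations. With theta_0 = psi_0 = 1 and psi_j the MA(infinity) weights, this gives
  gamma(k) - sum_i phi_i gamma(k-i) = c_k,
  c_k = sigma^2 * sum_{j=k..q} theta_j psi_{j-k}   (c_k = 0 for k > q),
using gamma(-m) = gamma(m).
psi-weights needed (psi_j = theta_j + sum_i phi_i psi_{j-i}):
  psi_1 = theta_1 + phi_1 = -0.204 + (0.439) = 0.235
Right-hand sides:
  c_0 = sigma^2 (1 + theta_1 psi_1) = 3 * (1 + (-0.204)(0.235)) = 3 * 0.95206 = 2.85618
  c_1 = sigma^2 theta_1 = 3 * (-0.204) = -0.612
  c_2 = 0
Equations for k = 0 and k = 1 (AR order 1):
  gamma(0) = phi_1 gamma(1) + c_0
  gamma(1) = phi_1 gamma(0) + c_1
Substituting the second into the first: gamma(0) (1 - phi_1^2) = c_0 + phi_1 c_1, so
  gamma(0) = (c_0 + phi_1 c_1) / (1 - phi_1^2) = (2.85618 + (0.439)(-0.612)) / (1 - (0.439)^2) = 2.587512 / 0.807279 = 3.205226.
  gamma(1) = phi_1 gamma(0) + c_1 = (0.439)(3.205226) + (-0.612) = 0.795094.
Therefore gamma(1) = 0.7951 (to 4 decimal places).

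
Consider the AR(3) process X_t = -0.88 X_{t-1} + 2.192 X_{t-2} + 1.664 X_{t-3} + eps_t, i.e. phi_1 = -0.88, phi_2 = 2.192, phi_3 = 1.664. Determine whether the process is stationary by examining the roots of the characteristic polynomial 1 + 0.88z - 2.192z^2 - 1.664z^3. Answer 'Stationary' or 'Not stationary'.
\text{Not stationary}

The AR(p) characteristic polynomial is P(z) = 1 + 0.88z - 2.192z^2 - 1.664z^3.
Stationarity requires all roots to lie outside the unit circle, i.e. |z| > 1 for every root.
Degree 3: look for a simple real root z0 first, then factor out (1 - z/z0) and solve the remaining quadratic.
Testing z0 = -0.625: P(-0.625) = 1 + (0.88)(-0.625) + (-2.192)(-0.625)^2 + (-1.664)(-0.625)^3
  = 1 + (-0.55) + (-0.85625) + (0.40625) = 0.  So z_0 = -0.625 is a root, |z_0| = 0.625.
Divide out the factor (1 + 1.6 z) = (1 - z/z0) (since 1/z0 = -1.6):
  P(z) = (1 + 1.6 z)(1 + (-0.72) z + (-1.04) z^2)
  [check: z-coef -0.72 - (-1.6) = 0.88; z^2-coef -1.04 - (-1.6)(-0.72) = -2.192; z^3-coef -(-1.6)(-1.04) = -1.664.]
Remaining roots from the quadratic factor 1 + (-0.72) z + (-1.04) z^2:
  Set 1 + (-0.72) z + (-1.04) z^2 = 0, i.e. a z^2 + b z + c = 0 with a = -1.04, b = -0.72, c = 1.
  Discriminant D = b^2 - 4ac = (-0.72)^2 - 4*(-1.04)*1 = 0.5184 - (-4.16) = 4.6784.
  D >= 0, so the roots are real: z = (-b +/- sqrt(D)) / (2a) = (0.72 +/- 2.162961) / (-2.08).
    z_1 = (0.72 + 2.162961) / (-2.08) = -1.386,   |z_1| = 1.386.
    z_2 = (0.72 - 2.162961) / (-2.08) = 0.6937,   |z_2| = 0.6937.
Moduli of all roots: 0.6250, 1.3860, 0.6937.
All moduli strictly greater than 1? No.
Verdict: Not stationary.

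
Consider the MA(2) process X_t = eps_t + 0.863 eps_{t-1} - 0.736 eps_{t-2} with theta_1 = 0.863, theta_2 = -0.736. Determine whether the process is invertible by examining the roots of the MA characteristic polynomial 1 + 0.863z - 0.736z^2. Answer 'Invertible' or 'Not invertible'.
\text{Not invertible}

The MA(q) characteristic polynomial is P(z) = 1 + 0.863z - 0.736z^2.
Invertibility requires all roots to lie outside the unit circle, i.e. |z| > 1 for every root.
Set 1 + (0.863) z + (-0.736) z^2 = 0, i.e. a z^2 + b z + c = 0 with a = -0.736, b = 0.863, c = 1.
Discriminant D = b^2 - 4ac = (0.863)^2 - 4*(-0.736)*1 = 0.744769 - (-2.944) = 3.688769.
D >= 0, so the roots are real: z = (-b +/- sqrt(D)) / (2a) = (-0.863 +/- 1.920617) / (-1.472).
  z_1 = (-0.863 + 1.920617) / (-1.472) = -0.7185,   |z_1| = 0.7185.
  z_2 = (-0.863 - 1.920617) / (-1.472) = 1.891,   |z_2| = 1.891.
Moduli of all roots: 0.7185, 1.8910.
All moduli strictly greater than 1? No.
Verdict: Not invertible.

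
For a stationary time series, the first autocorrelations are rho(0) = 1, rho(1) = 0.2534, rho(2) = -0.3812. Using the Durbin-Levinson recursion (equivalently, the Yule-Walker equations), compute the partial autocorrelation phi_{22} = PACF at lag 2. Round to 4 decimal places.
\phi_{22} = -0.4760

The PACF at lag k is phi_{kk}, the last component of the solution
to the Yule-Walker system G_k phi = r_k where
  (G_k)_{ij} = rho(|i - j|), (r_k)_i = rho(i), i,j = 1..k.
Equivalently, Durbin-Levinson gives phi_{kk} iteratively:
  phi_{11} = rho(1)
  phi_{kk} = [rho(k) - sum_{j=1..k-1} phi_{k-1,j} rho(k-j)]
            / [1 - sum_{j=1..k-1} phi_{k-1,j} rho(j)],
  phi_{k,j} = phi_{k-1,j} - phi_{kk} phi_{k-1,k-j},  j = 1..k-1.
Step k = 1:
  phi_11 = rho(1) = 0.2534.
Step k = 2:
  phi_22 = [rho(2) - phi_11 rho(1)] / [1 - phi_11 rho(1)] = [-0.3812 - (0.2534)(0.2534)] / [1 - (0.2534)(0.2534)]
         = -0.44541156 / 0.93578844 = -0.476.
Therefore phi_{22} = -0.4760.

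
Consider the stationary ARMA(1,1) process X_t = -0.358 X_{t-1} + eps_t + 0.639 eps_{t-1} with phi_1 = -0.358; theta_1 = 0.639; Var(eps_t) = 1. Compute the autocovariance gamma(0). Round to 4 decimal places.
\gamma(0) = 1.0906

Multiply the model equation by X_{t-k} and take expectations. With theta_0 = psi_0 = 1 and psi_j the MA(infinity) weights, this gives
  gamma(k) - sum_i phi_i gamma(k-i) = c_k,
  c_k = sigma^2 * sum_{j=k..q} theta_j psi_{j-k}   (c_k = 0 for k > q),
using gamma(-m) = gamma(m).
psi-weights needed (psi_j = theta_j + sum_i phi_i psi_{j-i}):
  psi_1 = theta_1 + phi_1 = 0.639 + (-0.358) = 0.281
Right-hand sides:
  c_0 = sigma^2 (1 + theta_1 psi_1) = 1 * (1 + (0.639)(0.281)) = 1 * 1.179559 = 1.179559
  c_1 = sigma^2 theta_1 = 1 * (0.639) = 0.639
  c_2 = 0
Equations for k = 0 and k = 1 (AR order 1):
  gamma(0) = phi_1 gamma(1) + c_0
  gamma(1) = phi_1 gamma(0) + c_1
Substituting the second into the first: gamma(0) (1 - phi_1^2) = c_0 + phi_1 c_1, so
  gamma(0) = (c_0 + phi_1 c_1) / (1 - phi_1^2) = (1.179559 + (-0.358)(0.639)) / (1 - (-0.358)^2) = 0.950797 / 0.871836 = 1.090569.
Therefore gamma(0) = 1.0906 (to 4 decimal places).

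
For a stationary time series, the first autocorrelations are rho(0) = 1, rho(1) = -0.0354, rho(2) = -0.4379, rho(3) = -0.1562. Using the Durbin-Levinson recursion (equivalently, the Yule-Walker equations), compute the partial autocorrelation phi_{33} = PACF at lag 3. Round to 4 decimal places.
\phi_{33} = -0.2409

The PACF at lag k is phi_{kk}, the last component of the solution
to the Yule-Walker system G_k phi = r_k where
  (G_k)_{ij} = rho(|i - j|), (r_k)_i = rho(i), i,j = 1..k.
Equivalently, Durbin-Levinson gives phi_{kk} iteratively:
  phi_{11} = rho(1)
  phi_{kk} = [rho(k) - sum_{j=1..k-1} phi_{k-1,j} rho(k-j)]
            / [1 - sum_{j=1..k-1} phi_{k-1,j} rho(j)],
  phi_{k,j} = phi_{k-1,j} - phi_{kk} phi_{k-1,k-j},  j = 1..k-1.
Step k = 1:
  phi_11 = rho(1) = -0.0354.
Step k = 2:
  phi_22 = [rho(2) - phi_11 rho(1)] / [1 - phi_11 rho(1)] = [-0.4379 - (-0.0354)(-0.0354)] / [1 - (-0.0354)(-0.0354)]
         = -0.43915316 / 0.99874684 = -0.439704.
  Update: phi_21 = phi_11 - phi_22 phi_11 = -0.0354 - (-0.439704)(-0.0354) = -0.050966.
Step k = 3:
  phi_33 = [rho(3) - phi_21 rho(2) - phi_22 rho(1)] / [1 - phi_21 rho(1) - phi_22 rho(2)]
    numerator   = -0.1562 - (-0.050966)(-0.4379) - (-0.439704)(-0.0354) = -0.19408333
    denominator = 1 - (-0.050966)(-0.0354) - (-0.439704)(-0.4379) = 0.80564936
  phi_33 = -0.19408333 / 0.80564936 = -0.2409.
Therefore phi_{33} = -0.2409.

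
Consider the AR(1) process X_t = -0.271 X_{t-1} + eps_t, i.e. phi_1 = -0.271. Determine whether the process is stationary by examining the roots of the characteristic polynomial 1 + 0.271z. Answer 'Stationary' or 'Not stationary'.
\text{Stationary}

The AR(p) characteristic polynomial is P(z) = 1 + 0.271z.
Stationarity requires all roots to lie outside the unit circle, i.e. |z| > 1 for every root.
This is linear in z: 1 + (0.271) z = 0  =>  z = -1/(0.271) = -3.690037,  |z| = 3.690037.
Moduli of all roots: 3.6900.
All moduli strictly greater than 1? Yes.
Verdict: Stationary.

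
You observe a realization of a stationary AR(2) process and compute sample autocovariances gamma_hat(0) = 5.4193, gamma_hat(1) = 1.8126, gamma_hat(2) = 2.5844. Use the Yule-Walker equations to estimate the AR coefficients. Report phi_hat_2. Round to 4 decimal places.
\hat\phi_{2} = 0.4110

The Yule-Walker equations for an AR(p) process read, in matrix form,
  Gamma_p phi = r_p,   with   (Gamma_p)_{ij} = gamma(|i - j|),
                       (r_p)_i = gamma(i),   i,j = 1..p.
Substitute the sample gammas (Toeplitz matrix and right-hand side of size 2):
  Gamma_p = [[5.4193, 1.8126], [1.8126, 5.4193]]
  r_p     = [1.8126, 2.5844]
Written out:
  5.4193 phi_1 + 1.8126 phi_2 = 1.8126
  1.8126 phi_1 + 5.4193 phi_2 = 2.5844
Solve by Cramer's rule:
  det = gamma(0)^2 - gamma(1)^2 = (5.4193)^2 - (1.8126)^2 = 29.36881249 - 3.28551876 = 26.08329373
  phi_hat_1 = [gamma(1) gamma(0) - gamma(1) gamma(2)] / det = [(1.8126)(5.4193) - (1.8126)(2.5844)] / 26.08329373 = 5.13853974 / 26.08329373 = 0.197
  phi_hat_2 = [gamma(0) gamma(2) - gamma(1)^2] / det = [(5.4193)(2.5844) - (1.8126)^2] / 26.08329373 = 10.72012016 / 26.08329373 = 0.411
So phi_hat = [0.1970, 0.4110].
Therefore phi_hat_2 = 0.4110.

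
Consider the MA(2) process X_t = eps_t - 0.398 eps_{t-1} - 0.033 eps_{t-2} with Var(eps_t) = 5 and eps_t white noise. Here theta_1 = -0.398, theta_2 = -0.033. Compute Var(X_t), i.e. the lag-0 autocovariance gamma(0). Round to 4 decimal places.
\gamma(0) = 5.7975

For an MA(q) process X_t = eps_t + sum_i theta_i eps_{t-i} with
Var(eps_t) = sigma^2, the variance is
  gamma(0) = sigma^2 * (1 + sum_i theta_i^2).
  sum_i theta_i^2 = (-0.398)^2 + (-0.033)^2 = 0.158404 + 0.001089 = 0.159493.
  gamma(0) = 5 * (1 + 0.159493) = 5 * 1.159493 = 5.797465, which rounds to 5.7975.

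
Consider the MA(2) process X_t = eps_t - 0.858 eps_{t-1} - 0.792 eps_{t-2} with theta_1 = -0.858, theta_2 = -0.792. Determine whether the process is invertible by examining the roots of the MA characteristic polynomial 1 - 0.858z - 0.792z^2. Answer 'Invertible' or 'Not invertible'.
\text{Not invertible}

The MA(q) characteristic polynomial is P(z) = 1 - 0.858z - 0.792z^2.
Invertibility requires all roots to lie outside the unit circle, i.e. |z| > 1 for every root.
Set 1 + (-0.858) z + (-0.792) z^2 = 0, i.e. a z^2 + b z + c = 0 with a = -0.792, b = -0.858, c = 1.
Discriminant D = b^2 - 4ac = (-0.858)^2 - 4*(-0.792)*1 = 0.736164 - (-3.168) = 3.904164.
D >= 0, so the roots are real: z = (-b +/- sqrt(D)) / (2a) = (0.858 +/- 1.975896) / (-1.584).
  z_1 = (0.858 + 1.975896) / (-1.584) = -1.7891,   |z_1| = 1.7891.
  z_2 = (0.858 - 1.975896) / (-1.584) = 0.7057,   |z_2| = 0.7057.
Moduli of all roots: 1.7891, 0.7057.
All moduli strictly greater than 1? No.
Verdict: Not invertible.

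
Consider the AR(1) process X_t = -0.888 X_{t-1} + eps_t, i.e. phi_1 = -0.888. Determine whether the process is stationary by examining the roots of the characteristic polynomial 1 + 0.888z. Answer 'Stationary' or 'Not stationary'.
\text{Stationary}

The AR(p) characteristic polynomial is P(z) = 1 + 0.888z.
Stationarity requires all roots to lie outside the unit circle, i.e. |z| > 1 for every root.
This is linear in z: 1 + (0.888) z = 0  =>  z = -1/(0.888) = -1.126126,  |z| = 1.126126.
Moduli of all roots: 1.1261.
All moduli strictly greater than 1? Yes.
Verdict: Stationary.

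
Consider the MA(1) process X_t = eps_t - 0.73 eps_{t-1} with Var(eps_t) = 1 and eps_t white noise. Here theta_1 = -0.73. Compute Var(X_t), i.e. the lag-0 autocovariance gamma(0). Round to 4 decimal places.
\gamma(0) = 1.5329

For an MA(q) process X_t = eps_t + sum_i theta_i eps_{t-i} with
Var(eps_t) = sigma^2, the variance is
  gamma(0) = sigma^2 * (1 + sum_i theta_i^2).
  sum_i theta_i^2 = (-0.73)^2 = 0.5329.
  gamma(0) = 1 * (1 + 0.5329) = 1 * 1.5329 = 1.5329.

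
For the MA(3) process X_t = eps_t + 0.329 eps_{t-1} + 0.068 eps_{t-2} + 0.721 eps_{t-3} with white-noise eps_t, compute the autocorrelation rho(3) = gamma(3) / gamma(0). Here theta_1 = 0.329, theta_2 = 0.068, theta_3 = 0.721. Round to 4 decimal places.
\rho(3) = 0.4416

For an MA(q) process with theta_0 = 1, the autocovariance is
  gamma(k) = sigma^2 * sum_{i=0..q-k} theta_i * theta_{i+k},
and rho(k) = gamma(k) / gamma(0). Sigma^2 cancels.
  numerator   = (1)*(0.721) = 0.721.
  denominator = (1)^2 + (0.329)^2 + (0.068)^2 + (0.721)^2 = 1.632706.
  rho(3) = 0.721 / 1.632706 = 0.4416.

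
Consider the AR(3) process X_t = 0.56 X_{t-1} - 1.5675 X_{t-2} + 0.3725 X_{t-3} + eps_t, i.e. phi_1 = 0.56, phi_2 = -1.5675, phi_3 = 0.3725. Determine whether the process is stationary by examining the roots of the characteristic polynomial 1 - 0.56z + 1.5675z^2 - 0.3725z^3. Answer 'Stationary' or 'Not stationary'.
\text{Not stationary}

The AR(p) characteristic polynomial is P(z) = 1 - 0.56z + 1.5675z^2 - 0.3725z^3.
Stationarity requires all roots to lie outside the unit circle, i.e. |z| > 1 for every root.
Degree 3: look for a simple real root z0 first, then factor out (1 - z/z0) and solve the remaining quadratic.
Testing z0 = 4: P(4) = 1 + (-0.56)(4) + (1.5675)(4)^2 + (-0.3725)(4)^3
  = 1 + (-2.24) + (25.08) + (-23.84) = 0.  So z_0 = 4 is a root, |z_0| = 4.
Divide out the factor (1 - 0.25 z) = (1 - z/z0) (since 1/z0 = 0.25):
  P(z) = (1 - 0.25 z)(1 + (-0.31) z + (1.49) z^2)
  [check: z-coef -0.31 - (0.25) = -0.56; z^2-coef 1.49 - (0.25)(-0.31) = 1.5675; z^3-coef -(0.25)(1.49) = -0.3725.]
Remaining roots from the quadratic factor 1 + (-0.31) z + (1.49) z^2:
  Set 1 + (-0.31) z + (1.49) z^2 = 0, i.e. a z^2 + b z + c = 0 with a = 1.49, b = -0.31, c = 1.
  Discriminant D = b^2 - 4ac = (-0.31)^2 - 4*(1.49)*1 = 0.0961 - (5.96) = -5.8639.
  D < 0, so the roots are the complex-conjugate pair z = (-b +/- i sqrt(-D)) / (2a) = 0.104 +/- 0.8126i.
  For a conjugate pair |z|^2 = z * conj(z) = (product of roots) = c/a = 1/(1.49) = 0.671141, so |z| = sqrt(0.671141) = 0.8192 for both roots.
Moduli of all roots: 4.0000, 0.8192, 0.8192.
All moduli strictly greater than 1? No.
Verdict: Not stationary.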